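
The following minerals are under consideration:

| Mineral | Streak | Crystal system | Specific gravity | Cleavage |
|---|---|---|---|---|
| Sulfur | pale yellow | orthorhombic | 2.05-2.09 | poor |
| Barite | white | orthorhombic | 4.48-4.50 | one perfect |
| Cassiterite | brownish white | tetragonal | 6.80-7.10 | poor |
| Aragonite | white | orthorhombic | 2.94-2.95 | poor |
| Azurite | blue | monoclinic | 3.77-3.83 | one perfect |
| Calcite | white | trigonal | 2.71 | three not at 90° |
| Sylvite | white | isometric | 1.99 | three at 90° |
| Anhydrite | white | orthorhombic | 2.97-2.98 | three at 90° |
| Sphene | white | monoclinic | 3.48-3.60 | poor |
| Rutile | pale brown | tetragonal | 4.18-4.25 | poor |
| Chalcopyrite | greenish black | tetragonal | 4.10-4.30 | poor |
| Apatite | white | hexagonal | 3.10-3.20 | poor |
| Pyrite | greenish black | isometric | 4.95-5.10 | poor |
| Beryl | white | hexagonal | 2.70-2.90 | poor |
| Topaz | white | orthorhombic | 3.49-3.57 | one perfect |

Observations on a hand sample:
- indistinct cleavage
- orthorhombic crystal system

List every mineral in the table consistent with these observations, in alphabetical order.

Aragonite, Sulfur

Indistinct cleavage is inconsistent with Barite, Azurite, Calcite, Sylvite, Anhydrite, Topaz.
Orthorhombic crystal system — only Sulfur, Aragonite remain.
The minerals that satisfy all observations are Aragonite, Sulfur.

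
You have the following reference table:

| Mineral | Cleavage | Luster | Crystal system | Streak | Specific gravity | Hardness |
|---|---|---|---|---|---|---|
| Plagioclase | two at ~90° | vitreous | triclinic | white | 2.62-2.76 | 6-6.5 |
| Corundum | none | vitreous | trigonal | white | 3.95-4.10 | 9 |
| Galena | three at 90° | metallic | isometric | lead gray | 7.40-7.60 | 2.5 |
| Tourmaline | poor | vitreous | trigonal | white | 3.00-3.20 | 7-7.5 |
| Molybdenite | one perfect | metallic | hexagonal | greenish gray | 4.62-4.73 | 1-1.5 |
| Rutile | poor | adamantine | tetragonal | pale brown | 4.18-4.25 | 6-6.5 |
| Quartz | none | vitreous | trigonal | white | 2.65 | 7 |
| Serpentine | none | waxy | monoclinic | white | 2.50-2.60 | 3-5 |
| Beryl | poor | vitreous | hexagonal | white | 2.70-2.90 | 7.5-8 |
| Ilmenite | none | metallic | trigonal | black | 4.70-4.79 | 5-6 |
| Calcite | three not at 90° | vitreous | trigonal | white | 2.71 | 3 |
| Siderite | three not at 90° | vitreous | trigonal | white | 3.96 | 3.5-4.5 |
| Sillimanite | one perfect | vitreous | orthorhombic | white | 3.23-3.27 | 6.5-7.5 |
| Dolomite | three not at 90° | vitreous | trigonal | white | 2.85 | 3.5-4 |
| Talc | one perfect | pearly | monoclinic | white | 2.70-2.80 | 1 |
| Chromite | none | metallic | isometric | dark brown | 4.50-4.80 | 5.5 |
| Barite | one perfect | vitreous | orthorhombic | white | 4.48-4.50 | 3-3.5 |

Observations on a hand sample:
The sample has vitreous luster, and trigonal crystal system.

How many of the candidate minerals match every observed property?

6

Vitreous luster — narrows the field to Plagioclase, Corundum, Tourmaline, Quartz, Beryl, Calcite, Siderite, Sillimanite, Dolomite, Barite.
Trigonal crystal system excludes Plagioclase, Beryl, Sillimanite, Barite.
The minerals that satisfy all observations are Calcite, Corundum, Dolomite, Quartz, Siderite, Tourmaline.
That is 6 minerals.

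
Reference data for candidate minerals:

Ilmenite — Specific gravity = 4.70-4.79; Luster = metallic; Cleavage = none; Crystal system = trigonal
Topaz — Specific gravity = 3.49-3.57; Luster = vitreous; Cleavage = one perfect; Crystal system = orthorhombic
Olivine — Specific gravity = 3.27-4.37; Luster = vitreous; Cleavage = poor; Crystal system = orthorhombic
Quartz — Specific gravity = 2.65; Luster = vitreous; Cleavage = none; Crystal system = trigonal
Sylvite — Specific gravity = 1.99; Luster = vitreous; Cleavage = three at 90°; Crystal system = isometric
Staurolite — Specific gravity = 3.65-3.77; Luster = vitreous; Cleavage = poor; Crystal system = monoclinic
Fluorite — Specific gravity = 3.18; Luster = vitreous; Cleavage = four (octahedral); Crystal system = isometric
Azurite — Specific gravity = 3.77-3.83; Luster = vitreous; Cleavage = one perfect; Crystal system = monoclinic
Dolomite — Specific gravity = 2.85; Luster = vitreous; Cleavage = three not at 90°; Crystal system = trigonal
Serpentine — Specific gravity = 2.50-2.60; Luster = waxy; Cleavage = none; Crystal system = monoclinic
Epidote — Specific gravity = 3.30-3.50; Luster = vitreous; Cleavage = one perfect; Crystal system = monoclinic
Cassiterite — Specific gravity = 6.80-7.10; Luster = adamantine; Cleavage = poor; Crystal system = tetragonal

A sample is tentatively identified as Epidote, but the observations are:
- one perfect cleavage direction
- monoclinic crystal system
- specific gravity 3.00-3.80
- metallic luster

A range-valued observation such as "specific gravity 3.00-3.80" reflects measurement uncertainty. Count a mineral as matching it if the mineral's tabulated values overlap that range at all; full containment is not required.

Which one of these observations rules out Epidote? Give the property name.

luster

One perfect cleavage direction: Epidote has cleavage one perfect — agrees.
Monoclinic crystal system: Epidote has monoclinic system — agrees.
Specific gravity 3.00-3.80: Epidote has SG 3.30-3.50 — agrees.
Metallic luster: Epidote has vitreous luster — inconsistent.
Only the luster is inconsistent.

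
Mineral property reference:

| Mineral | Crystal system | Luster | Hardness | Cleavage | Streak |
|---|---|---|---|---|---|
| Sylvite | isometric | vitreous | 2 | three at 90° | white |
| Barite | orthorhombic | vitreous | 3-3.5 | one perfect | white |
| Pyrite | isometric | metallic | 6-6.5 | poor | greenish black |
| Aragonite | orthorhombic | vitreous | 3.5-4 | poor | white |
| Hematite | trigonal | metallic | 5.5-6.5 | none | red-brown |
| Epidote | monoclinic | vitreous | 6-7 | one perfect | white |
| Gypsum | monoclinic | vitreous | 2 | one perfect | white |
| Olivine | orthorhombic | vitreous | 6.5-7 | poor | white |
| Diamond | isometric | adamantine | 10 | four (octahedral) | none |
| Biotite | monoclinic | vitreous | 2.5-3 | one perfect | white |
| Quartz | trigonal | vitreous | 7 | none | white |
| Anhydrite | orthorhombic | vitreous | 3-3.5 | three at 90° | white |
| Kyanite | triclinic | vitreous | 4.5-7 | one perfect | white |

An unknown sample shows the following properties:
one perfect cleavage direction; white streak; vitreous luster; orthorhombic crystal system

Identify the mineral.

Barite

One perfect cleavage direction: narrows the field to Barite, Epidote, Gypsum, Biotite, Kyanite.
White streak: no further eliminations.
Vitreous luster: consistent with all remaining minerals.
Orthorhombic crystal system: leaves Barite.
Only Barite satisfies all observations.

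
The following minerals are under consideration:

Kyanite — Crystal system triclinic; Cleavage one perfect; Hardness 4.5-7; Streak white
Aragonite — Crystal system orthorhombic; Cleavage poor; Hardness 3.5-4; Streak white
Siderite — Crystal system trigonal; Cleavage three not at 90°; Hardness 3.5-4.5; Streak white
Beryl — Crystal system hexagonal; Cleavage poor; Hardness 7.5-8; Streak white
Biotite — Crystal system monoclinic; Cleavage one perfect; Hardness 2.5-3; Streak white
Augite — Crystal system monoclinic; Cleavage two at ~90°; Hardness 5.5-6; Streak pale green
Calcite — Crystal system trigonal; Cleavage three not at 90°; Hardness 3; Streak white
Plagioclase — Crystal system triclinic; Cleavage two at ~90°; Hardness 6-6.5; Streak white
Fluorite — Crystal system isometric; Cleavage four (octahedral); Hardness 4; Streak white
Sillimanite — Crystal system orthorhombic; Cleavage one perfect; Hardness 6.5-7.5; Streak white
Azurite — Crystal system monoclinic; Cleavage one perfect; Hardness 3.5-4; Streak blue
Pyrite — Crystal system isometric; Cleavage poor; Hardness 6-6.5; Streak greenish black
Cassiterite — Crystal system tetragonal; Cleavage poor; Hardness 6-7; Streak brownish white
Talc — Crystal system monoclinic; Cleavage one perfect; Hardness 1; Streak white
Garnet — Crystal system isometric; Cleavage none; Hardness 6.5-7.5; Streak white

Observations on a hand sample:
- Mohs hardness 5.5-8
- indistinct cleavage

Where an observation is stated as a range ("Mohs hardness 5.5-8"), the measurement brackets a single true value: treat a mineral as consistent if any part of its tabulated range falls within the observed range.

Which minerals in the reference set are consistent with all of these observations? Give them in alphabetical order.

Beryl, Cassiterite, Pyrite

Mohs hardness 5.5-8 — only Kyanite, Beryl, Augite, Plagioclase, Sillimanite, Pyrite, Cassiterite, Garnet remain.
Indistinct cleavage — Beryl, Pyrite, Cassiterite remain.
Consistent with every observation: Beryl, Cassiterite, Pyrite.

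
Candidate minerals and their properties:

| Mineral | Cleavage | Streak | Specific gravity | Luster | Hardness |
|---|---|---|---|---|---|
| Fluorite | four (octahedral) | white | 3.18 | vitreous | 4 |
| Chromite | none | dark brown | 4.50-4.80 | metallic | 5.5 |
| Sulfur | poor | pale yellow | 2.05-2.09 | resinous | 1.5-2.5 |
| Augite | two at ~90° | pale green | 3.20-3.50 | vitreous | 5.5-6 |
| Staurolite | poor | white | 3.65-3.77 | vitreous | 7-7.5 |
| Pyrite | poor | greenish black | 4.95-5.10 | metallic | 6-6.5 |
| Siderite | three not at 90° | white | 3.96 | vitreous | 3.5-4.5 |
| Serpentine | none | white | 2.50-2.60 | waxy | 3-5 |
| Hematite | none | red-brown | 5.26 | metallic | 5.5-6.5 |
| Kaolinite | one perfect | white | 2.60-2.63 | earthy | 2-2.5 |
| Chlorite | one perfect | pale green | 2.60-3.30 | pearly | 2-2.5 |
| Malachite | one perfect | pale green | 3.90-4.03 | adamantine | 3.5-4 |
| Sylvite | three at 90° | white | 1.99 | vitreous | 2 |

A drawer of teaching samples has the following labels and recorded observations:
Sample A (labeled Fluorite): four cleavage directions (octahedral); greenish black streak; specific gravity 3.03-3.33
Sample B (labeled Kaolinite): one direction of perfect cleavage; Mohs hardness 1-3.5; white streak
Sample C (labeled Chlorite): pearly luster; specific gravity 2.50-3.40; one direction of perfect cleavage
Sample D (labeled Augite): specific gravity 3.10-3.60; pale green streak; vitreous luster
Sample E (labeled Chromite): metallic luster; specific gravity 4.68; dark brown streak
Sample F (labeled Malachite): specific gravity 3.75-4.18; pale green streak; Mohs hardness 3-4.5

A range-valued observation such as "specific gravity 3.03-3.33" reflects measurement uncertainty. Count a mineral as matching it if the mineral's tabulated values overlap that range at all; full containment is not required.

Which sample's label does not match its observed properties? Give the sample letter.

Sample A: greenish black streak is outside the reference for Fluorite (white streak) — mislabeled.
Sample B: nothing contradicts Kaolinite.
Sample C: nothing contradicts Chlorite.
Sample D: nothing contradicts Augite.
Sample E: nothing contradicts Chromite.
Sample F: nothing contradicts Malachite.
Only sample A is inconsistent with its label.

A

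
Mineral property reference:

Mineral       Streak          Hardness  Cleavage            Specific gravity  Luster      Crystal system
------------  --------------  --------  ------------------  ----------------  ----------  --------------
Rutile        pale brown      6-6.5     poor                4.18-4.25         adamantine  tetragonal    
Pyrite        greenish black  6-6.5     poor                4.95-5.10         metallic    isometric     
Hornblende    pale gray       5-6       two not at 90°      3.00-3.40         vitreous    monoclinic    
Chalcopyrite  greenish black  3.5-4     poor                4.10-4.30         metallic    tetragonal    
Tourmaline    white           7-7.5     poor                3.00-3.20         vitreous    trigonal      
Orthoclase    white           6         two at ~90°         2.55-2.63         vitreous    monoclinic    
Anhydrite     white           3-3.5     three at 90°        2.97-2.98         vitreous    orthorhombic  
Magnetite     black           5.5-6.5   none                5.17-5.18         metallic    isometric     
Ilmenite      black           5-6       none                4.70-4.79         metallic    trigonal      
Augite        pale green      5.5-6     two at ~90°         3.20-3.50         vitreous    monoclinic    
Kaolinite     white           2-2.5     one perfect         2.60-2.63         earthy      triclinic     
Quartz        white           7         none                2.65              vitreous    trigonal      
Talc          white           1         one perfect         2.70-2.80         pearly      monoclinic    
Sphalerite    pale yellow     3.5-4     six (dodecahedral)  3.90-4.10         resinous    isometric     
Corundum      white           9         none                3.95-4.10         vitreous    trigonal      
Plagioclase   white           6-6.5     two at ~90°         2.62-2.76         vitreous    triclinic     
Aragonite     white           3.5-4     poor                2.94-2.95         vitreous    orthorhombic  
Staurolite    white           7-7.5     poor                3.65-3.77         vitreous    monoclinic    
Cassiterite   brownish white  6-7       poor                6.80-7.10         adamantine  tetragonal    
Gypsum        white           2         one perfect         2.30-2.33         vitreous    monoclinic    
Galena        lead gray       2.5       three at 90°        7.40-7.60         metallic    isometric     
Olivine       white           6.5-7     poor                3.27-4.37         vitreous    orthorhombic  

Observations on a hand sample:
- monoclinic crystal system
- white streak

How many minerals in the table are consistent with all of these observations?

Monoclinic crystal system: Hornblende, Orthoclase, Augite, Talc, Staurolite, Gypsum remain.
White streak eliminates Hornblende, Augite.
The minerals that satisfy all observations are Gypsum, Orthoclase, Staurolite, Talc.
That is 4 minerals.

4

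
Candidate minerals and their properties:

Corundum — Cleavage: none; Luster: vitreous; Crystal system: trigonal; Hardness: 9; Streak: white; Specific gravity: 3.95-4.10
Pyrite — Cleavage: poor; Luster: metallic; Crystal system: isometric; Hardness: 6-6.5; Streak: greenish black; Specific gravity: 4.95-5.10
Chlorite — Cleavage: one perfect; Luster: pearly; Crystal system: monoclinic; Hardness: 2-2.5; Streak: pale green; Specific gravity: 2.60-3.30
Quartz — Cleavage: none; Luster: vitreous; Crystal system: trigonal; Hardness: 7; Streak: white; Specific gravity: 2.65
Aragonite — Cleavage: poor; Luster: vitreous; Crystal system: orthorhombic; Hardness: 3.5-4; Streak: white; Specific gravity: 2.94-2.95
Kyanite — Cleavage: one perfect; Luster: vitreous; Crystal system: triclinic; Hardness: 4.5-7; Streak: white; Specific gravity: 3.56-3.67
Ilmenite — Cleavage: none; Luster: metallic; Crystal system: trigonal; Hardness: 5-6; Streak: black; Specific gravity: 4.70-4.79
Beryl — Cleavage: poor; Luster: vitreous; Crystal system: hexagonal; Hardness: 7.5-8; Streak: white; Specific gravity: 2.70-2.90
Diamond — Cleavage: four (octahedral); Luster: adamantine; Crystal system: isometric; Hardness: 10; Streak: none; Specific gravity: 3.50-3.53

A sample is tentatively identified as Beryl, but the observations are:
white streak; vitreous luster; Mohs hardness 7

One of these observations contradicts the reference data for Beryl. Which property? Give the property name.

hardness

White streak: Beryl has white streak — consistent.
Vitreous luster: Beryl has vitreous luster — consistent.
Mohs hardness 7: Beryl has hardness 7.5-8 — inconsistent.
Everything matches except the hardness.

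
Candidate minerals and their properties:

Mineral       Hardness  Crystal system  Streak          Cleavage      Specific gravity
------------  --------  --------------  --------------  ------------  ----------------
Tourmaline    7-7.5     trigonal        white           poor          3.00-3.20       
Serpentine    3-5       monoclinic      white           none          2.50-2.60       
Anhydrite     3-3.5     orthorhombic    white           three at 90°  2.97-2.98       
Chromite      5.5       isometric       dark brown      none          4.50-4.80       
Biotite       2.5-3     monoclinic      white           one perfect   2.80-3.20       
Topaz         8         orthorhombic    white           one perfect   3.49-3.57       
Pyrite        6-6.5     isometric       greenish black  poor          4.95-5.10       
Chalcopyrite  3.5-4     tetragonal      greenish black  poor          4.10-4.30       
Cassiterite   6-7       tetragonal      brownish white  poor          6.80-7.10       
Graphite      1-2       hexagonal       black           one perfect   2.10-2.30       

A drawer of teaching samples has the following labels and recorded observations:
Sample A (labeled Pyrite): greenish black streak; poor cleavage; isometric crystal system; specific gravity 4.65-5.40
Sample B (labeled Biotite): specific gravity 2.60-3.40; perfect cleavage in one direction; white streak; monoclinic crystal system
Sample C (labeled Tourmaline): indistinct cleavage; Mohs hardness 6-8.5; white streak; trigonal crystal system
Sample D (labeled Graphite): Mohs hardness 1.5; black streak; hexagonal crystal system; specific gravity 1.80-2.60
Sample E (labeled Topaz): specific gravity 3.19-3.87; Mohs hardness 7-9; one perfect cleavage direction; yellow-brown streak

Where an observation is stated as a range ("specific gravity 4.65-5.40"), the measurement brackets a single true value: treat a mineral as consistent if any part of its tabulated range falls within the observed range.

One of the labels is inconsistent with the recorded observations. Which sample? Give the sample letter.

E

Sample A: every observation is compatible with the reference values for Pyrite.
Sample B: every observation is compatible with the reference values for Biotite.
Sample C: every observation is compatible with the reference values for Tourmaline.
Sample D: every observation is compatible with the reference values for Graphite.
Sample E: Topaz has white streak, but the record shows yellow-brown streak — this label is wrong.
Only sample E is inconsistent with its label.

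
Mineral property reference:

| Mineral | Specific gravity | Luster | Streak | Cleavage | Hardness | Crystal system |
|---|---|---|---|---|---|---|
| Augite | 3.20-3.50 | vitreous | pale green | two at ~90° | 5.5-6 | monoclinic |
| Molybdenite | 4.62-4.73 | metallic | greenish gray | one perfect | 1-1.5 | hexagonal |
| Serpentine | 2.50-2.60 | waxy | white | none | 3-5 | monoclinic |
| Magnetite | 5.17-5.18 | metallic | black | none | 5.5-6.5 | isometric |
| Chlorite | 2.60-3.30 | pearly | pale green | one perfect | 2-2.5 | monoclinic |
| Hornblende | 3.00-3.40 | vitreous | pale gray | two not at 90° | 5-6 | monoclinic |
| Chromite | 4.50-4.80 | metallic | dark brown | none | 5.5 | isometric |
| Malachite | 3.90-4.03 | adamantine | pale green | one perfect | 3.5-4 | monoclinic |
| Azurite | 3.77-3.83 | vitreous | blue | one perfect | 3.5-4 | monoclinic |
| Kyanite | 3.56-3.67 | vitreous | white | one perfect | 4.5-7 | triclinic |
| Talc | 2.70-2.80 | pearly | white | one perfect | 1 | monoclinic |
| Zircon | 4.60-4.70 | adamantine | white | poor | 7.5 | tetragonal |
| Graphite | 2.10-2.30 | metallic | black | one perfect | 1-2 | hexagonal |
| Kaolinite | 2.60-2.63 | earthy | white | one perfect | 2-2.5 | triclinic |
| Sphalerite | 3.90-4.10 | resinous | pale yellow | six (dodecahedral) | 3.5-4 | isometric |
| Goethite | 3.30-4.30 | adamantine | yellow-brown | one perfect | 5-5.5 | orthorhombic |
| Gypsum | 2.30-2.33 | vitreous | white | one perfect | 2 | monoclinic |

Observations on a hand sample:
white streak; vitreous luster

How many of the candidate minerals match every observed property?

2

White streak: leaves Serpentine, Kyanite, Talc, Zircon, Kaolinite, Gypsum.
Vitreous luster: narrows the field to Kyanite, Gypsum.
Remaining candidates: Gypsum, Kyanite.
That is 2 minerals.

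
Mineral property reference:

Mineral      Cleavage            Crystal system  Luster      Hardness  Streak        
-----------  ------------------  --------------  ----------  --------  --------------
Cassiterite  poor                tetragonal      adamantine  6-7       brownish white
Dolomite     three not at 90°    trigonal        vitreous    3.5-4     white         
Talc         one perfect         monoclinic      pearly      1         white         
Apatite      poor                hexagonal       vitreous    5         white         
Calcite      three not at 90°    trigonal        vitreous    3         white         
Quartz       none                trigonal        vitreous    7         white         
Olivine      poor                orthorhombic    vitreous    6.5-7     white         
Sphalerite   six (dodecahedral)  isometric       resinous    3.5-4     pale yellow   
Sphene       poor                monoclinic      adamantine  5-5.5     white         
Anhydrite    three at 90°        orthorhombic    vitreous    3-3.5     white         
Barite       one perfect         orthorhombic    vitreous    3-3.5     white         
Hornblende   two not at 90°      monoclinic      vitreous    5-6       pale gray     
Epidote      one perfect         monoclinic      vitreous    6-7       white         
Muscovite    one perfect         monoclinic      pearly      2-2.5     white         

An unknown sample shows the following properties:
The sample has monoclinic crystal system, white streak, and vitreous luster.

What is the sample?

Monoclinic crystal system: narrows the field to Talc, Sphene, Hornblende, Epidote, Muscovite.
White streak excludes Hornblende.
Vitreous luster: Epidote remains.
The only mineral consistent with every observation is Epidote.

Epidote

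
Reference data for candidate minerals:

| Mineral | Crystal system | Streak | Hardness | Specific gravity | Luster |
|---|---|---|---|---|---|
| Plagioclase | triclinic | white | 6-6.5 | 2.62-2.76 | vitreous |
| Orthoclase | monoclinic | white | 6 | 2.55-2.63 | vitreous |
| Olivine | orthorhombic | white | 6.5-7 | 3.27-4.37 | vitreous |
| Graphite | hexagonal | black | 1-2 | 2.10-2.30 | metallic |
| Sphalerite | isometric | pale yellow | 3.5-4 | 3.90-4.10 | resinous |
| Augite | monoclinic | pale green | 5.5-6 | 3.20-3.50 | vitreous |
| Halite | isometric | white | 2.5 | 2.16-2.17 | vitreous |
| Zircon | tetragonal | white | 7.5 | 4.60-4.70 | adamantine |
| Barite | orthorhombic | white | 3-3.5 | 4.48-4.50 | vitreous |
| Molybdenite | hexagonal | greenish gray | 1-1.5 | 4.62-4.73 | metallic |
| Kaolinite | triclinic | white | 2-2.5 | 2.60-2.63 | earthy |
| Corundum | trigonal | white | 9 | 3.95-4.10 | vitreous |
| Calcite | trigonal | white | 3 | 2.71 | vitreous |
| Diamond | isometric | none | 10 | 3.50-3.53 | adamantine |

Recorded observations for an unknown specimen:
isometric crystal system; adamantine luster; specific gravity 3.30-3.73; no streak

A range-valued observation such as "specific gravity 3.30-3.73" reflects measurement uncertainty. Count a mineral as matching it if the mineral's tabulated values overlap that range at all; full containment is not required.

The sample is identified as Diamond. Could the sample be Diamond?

Consistent

Isometric crystal system — fits Diamond (isometric system).
Adamantine luster — fits Diamond (adamantine luster).
Specific gravity 3.30-3.73 — fits Diamond (SG 3.50-3.53).
No streak — fits Diamond (no streak).
Every observed property is compatible with the reference values for Diamond.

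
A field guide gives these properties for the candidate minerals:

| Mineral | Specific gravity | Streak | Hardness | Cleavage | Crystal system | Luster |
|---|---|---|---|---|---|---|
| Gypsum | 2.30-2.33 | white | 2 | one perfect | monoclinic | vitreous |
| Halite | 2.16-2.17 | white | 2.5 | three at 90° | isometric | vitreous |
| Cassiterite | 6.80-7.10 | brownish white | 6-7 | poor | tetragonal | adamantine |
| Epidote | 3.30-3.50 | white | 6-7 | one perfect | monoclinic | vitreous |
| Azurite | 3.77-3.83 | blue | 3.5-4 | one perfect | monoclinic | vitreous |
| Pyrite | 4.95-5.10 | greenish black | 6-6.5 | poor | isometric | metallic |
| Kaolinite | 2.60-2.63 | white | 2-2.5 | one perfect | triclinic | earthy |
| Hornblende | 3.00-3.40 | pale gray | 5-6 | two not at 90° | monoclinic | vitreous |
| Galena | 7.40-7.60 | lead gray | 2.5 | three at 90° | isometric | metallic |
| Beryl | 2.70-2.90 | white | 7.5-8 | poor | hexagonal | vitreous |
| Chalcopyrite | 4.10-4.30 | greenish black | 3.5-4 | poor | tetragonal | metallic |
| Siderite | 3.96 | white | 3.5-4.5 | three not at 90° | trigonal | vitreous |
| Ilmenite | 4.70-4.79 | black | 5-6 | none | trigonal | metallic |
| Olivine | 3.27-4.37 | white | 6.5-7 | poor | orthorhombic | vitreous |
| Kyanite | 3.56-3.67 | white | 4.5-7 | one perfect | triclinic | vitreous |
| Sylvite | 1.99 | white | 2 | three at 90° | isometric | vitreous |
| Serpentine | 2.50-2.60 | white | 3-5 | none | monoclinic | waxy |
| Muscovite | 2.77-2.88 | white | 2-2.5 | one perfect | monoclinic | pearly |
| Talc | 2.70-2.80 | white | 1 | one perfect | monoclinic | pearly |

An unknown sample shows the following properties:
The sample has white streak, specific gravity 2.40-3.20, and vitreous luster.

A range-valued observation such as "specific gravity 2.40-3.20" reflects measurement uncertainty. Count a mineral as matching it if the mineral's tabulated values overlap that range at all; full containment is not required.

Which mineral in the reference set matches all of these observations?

White streak — narrows the field to Gypsum, Halite, Epidote, Kaolinite, Beryl, Siderite, Olivine, Kyanite, Sylvite, Serpentine, Muscovite, Talc.
Specific gravity 2.40-3.20 — only Kaolinite, Beryl, Serpentine, Muscovite, Talc remain.
Vitreous luster — only Beryl remains.
Beryl is the sole remaining match.

Beryl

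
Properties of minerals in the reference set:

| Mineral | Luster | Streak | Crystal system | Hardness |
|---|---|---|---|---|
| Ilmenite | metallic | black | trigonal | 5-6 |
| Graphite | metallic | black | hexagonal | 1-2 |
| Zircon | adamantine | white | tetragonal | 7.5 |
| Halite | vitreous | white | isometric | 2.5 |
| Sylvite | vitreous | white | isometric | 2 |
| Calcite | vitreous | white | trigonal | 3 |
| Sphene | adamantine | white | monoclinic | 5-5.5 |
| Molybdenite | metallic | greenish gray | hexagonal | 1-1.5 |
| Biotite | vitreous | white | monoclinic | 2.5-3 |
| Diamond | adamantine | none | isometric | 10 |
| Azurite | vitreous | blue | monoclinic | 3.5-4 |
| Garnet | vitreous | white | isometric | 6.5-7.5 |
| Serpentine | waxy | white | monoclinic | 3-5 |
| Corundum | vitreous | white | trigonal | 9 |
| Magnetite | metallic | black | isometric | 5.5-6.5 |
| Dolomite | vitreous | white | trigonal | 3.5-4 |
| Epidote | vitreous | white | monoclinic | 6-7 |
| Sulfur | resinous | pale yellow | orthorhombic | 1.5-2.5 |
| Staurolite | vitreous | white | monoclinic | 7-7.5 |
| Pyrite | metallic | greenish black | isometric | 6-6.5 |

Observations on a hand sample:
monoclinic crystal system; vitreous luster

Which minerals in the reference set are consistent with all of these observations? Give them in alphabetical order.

Monoclinic crystal system — Sphene, Biotite, Azurite, Serpentine, Epidote, Staurolite remain.
Vitreous luster eliminates Sphene, Serpentine.
The minerals that satisfy all observations are Azurite, Biotite, Epidote, Staurolite.

Azurite, Biotite, Epidote, Staurolite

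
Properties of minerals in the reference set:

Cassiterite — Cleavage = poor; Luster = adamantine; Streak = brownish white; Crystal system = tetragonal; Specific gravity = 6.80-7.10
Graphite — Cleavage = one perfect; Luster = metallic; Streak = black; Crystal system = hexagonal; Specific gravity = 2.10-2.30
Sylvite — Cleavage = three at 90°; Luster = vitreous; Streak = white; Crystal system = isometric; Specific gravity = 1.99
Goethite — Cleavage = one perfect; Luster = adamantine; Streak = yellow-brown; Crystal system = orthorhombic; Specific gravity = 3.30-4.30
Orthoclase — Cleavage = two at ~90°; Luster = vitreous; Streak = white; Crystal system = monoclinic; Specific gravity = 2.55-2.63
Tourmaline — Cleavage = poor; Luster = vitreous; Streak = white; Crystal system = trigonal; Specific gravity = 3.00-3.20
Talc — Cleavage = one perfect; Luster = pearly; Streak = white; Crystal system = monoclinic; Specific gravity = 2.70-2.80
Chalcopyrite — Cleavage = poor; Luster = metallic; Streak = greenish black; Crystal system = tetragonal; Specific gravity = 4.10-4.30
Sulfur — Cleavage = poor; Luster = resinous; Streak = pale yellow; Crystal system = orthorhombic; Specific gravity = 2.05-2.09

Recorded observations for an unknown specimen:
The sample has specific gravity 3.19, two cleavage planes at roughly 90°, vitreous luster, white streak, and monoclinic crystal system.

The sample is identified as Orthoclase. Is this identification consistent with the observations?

Inconsistent

Specific gravity 3.19 — Orthoclase has SG 2.55-2.63; inconsistent.
Two cleavage planes at roughly 90° — consistent with Orthoclase (cleavage two at ~90°).
Vitreous luster — consistent with Orthoclase (vitreous luster).
White streak — consistent with Orthoclase (white streak).
Monoclinic crystal system — consistent with Orthoclase (monoclinic system).
Orthoclase is excluded by the specific gravity.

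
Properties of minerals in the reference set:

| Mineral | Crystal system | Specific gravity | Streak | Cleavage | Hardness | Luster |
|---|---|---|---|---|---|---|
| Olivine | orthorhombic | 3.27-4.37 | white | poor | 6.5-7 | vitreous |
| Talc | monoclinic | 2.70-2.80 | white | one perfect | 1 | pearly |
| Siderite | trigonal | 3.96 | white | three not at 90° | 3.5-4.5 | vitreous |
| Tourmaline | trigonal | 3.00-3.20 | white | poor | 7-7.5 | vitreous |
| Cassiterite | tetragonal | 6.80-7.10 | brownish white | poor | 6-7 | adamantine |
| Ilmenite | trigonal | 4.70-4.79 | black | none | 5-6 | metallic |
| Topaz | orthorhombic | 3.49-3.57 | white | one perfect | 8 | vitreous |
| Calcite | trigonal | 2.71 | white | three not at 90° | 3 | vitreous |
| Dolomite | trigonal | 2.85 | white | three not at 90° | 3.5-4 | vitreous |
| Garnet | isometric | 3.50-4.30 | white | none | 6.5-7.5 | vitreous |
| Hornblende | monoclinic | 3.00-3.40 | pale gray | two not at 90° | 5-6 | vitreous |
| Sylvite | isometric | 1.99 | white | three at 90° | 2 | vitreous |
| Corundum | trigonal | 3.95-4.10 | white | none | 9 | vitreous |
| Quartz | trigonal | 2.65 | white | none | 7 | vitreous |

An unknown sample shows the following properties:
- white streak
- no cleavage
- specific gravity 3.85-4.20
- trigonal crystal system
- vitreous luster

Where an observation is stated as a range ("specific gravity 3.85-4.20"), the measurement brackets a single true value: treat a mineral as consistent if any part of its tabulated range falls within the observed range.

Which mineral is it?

White streak excludes Cassiterite, Ilmenite, Hornblende.
No cleavage — leaves Garnet, Corundum, Quartz.
Specific gravity 3.85-4.20 excludes Quartz.
Trigonal crystal system eliminates Garnet.
Vitreous luster — every remaining candidate is consistent.
Only Corundum satisfies all observations.

Corundum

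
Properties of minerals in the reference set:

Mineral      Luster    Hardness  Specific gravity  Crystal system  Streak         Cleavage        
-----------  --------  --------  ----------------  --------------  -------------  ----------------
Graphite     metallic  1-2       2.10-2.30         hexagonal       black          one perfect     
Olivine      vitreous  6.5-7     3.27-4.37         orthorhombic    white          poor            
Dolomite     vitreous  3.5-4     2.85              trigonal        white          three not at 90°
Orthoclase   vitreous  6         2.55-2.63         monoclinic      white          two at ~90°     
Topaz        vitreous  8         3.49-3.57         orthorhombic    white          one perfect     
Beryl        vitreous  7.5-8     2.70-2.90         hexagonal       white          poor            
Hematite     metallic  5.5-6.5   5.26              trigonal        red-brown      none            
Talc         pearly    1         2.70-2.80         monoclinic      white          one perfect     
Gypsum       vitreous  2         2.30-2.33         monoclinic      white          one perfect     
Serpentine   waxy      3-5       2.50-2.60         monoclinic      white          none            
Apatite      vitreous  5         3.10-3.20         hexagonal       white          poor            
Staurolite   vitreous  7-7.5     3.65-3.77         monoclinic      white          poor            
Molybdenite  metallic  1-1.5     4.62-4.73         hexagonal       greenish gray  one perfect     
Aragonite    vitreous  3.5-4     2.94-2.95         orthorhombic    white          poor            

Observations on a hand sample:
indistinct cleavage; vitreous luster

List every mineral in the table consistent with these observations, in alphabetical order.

Apatite, Aragonite, Beryl, Olivine, Staurolite

Indistinct cleavage — leaves Olivine, Beryl, Apatite, Staurolite, Aragonite.
Vitreous luster — no further eliminations.
The minerals that satisfy all observations are Apatite, Aragonite, Beryl, Olivine, Staurolite.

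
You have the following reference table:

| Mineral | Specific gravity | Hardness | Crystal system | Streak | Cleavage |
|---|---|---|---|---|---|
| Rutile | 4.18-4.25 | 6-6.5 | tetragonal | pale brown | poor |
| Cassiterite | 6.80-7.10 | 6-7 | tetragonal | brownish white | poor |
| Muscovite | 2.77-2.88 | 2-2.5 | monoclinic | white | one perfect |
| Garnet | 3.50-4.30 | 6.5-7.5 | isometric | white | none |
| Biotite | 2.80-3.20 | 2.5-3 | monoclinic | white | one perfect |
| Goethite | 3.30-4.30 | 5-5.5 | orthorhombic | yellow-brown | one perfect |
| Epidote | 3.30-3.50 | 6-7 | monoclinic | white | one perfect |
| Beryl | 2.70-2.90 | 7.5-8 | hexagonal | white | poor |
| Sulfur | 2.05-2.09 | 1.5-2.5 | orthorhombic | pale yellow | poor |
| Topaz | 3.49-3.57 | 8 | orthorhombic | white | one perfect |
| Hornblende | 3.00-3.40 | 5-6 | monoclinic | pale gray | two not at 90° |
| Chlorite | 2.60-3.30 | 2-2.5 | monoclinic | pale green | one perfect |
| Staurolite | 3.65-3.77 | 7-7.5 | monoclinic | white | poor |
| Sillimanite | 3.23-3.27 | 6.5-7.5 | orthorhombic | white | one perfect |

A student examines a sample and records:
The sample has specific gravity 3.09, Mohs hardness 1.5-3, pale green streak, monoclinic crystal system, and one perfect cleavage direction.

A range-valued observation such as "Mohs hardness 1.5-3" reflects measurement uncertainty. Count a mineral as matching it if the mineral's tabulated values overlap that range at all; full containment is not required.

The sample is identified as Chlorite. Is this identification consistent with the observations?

Yes

Specific gravity 3.09 — agrees with Chlorite (SG 2.60-3.30).
Mohs hardness 1.5-3 — agrees with Chlorite (hardness 2-2.5).
Pale green streak — agrees with Chlorite (pale green streak).
Monoclinic crystal system — agrees with Chlorite (monoclinic system).
One perfect cleavage direction — agrees with Chlorite (cleavage one perfect).
All observations are consistent with the tabulated values for Chlorite.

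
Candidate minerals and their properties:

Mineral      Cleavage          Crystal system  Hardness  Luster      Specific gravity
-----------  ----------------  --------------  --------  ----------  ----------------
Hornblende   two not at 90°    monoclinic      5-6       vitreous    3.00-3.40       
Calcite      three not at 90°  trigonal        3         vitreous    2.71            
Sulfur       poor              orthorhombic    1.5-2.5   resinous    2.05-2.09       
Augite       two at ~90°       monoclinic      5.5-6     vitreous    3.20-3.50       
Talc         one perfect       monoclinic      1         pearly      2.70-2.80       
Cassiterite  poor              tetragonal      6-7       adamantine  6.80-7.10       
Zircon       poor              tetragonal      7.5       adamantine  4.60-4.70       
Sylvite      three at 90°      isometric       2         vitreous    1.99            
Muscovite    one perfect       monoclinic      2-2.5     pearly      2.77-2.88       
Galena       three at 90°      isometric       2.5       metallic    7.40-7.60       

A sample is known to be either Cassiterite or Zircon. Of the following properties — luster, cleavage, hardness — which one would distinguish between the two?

Luster: both adamantine — shared.
Cleavage: both poor — shared.
Hardness: Cassiterite 6-7, Zircon 7.5 — distinct.
Only hardness differs between Cassiterite and Zircon among the listed tests.

hardness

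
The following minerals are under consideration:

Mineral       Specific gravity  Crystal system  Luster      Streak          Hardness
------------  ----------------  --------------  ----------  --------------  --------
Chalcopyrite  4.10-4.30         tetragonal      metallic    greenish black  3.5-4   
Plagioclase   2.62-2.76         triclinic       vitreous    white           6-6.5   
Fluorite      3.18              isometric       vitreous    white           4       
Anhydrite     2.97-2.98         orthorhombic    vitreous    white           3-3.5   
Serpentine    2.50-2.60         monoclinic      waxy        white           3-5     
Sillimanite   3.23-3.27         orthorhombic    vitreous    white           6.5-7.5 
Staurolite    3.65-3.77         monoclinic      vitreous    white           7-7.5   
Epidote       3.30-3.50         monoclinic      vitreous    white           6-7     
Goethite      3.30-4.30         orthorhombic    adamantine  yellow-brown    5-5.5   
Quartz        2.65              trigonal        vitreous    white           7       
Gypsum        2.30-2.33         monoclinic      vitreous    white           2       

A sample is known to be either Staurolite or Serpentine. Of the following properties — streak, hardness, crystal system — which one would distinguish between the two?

hardness

Streak: both white — no difference.
Hardness: Staurolite 7-7.5, Serpentine 3-5 — distinct.
Crystal system: both monoclinic — no difference.
Hardness is the diagnostic property here.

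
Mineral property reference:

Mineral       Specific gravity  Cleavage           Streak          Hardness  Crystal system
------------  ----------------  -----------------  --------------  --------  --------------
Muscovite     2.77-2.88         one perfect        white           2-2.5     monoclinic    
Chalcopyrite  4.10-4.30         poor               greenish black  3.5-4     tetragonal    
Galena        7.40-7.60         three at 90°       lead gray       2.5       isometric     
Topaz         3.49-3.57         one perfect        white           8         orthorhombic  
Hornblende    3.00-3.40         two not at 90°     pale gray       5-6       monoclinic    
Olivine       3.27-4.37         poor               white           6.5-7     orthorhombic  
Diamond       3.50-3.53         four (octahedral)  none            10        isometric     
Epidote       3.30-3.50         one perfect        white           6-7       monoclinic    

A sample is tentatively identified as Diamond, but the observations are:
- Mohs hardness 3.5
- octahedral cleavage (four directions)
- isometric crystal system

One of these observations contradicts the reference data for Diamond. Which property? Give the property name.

Mohs hardness 3.5: Diamond has hardness 10 — inconsistent.
Octahedral cleavage (four directions): Diamond has cleavage four (octahedral) — within range.
Isometric crystal system: Diamond has isometric system — within range.
The hardness is the one property that does not fit.

hardness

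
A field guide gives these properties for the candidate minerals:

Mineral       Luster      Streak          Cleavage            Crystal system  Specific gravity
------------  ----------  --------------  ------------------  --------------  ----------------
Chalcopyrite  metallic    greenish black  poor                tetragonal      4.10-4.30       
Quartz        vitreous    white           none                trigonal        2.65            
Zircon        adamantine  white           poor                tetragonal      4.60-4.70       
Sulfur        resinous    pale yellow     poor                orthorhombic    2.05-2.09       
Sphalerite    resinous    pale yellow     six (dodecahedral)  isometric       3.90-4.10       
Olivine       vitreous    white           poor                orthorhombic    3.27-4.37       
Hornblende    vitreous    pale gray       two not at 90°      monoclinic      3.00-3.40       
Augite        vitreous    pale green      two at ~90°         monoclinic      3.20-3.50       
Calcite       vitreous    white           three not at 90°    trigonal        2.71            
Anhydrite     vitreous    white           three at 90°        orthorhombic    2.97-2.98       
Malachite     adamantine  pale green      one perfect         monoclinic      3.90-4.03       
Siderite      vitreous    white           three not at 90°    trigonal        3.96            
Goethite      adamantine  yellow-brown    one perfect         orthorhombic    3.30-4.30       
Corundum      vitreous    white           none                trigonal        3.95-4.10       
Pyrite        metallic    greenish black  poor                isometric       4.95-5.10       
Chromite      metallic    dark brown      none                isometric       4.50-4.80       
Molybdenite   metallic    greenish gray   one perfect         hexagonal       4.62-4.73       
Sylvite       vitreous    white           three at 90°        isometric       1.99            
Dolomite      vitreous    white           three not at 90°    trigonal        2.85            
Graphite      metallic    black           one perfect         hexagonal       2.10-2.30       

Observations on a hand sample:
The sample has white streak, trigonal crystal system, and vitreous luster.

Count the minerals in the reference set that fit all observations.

White streak — leaves Quartz, Zircon, Olivine, Calcite, Anhydrite, Siderite, Corundum, Sylvite, Dolomite.
Trigonal crystal system rules out Zircon, Olivine, Anhydrite, Sylvite.
Vitreous luster — consistent with all remaining minerals.
The minerals that satisfy all observations are Calcite, Corundum, Dolomite, Quartz, Siderite.
That is 5 minerals.

5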